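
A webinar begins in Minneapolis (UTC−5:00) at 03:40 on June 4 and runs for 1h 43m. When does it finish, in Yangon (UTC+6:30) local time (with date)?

Convert start to UTC: 03:40 + 5:00 = 08:40 UTC on Jun 4.
Add 1 hour and 43 minutes duration → 10:23 UTC.
Yangon is UTC+6:30, so local end time = 10:23 + 6:30 = 16:53 on Jun 4.

16:53 on June 4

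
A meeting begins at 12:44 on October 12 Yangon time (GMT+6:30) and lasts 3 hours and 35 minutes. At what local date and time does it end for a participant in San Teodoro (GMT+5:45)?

Convert start to UTC: 12:44 − 6:30 = 06:14 UTC on Oct 12.
Add 3 hours and 35 minutes duration → 09:49 UTC.
San Teodoro is UTC+5:45, so local end time = 09:49 + 5:45 = 15:34 on Oct 12.

15:34 on Oct 12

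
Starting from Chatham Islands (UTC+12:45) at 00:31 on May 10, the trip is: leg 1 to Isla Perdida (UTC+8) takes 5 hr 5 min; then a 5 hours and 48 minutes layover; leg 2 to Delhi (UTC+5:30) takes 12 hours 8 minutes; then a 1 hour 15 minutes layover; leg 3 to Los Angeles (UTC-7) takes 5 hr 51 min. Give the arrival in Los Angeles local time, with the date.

Convert departure to UTC: 00:31 − 12:45 = 11:46 UTC on May 9.
Add 5 hours and 5 minutes leg 1 → 16:51 UTC.
Add 5 hours 48 minutes layover in Isla Perdida → 22:39 UTC.
Add 12 hours 8 minutes leg 2 → 10:47 UTC (May 10).
Add 1 hour and 15 minutes layover in Delhi → 12:02 UTC.
Add 5 hours and 51 minutes leg 3 → 17:53 UTC.
Los Angeles is UTC−7:00, so local arrival = 17:53 − 7:00 = 10:53 on May 10.

10:53 on May 10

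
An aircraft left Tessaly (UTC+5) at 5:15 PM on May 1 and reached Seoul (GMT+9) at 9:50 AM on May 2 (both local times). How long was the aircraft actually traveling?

Departure in UTC: 5:15 PM − 5:00 = 12:15 PM on May 1.
Arrival in UTC: 9:50 AM − 9:00 = 12:50 AM on May 2.
Elapsed = 12:50 AM − 12:15 PM (+1 day) = 12 hours 35 minutes.

12 hours 35 minutes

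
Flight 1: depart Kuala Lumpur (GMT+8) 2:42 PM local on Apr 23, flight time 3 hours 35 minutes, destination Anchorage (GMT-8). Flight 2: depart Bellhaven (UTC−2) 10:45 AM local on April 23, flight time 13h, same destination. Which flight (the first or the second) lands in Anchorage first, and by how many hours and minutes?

the first, by 15 hours 28 minutes

Flight 1 in UTC: 2:42 PM − 8:00 = 6:42 AM on Apr 23.
+3 hours and 35 minutes → arrive 10:17 AM UTC on Apr 23.
Flight 2 in UTC: 10:45 AM + 2:00 = 12:45 PM on Apr 23.
+13 hours → arrive 1:45 AM UTC on Apr 24.
Flight 1 lands earlier by 15 hours 28 minutes.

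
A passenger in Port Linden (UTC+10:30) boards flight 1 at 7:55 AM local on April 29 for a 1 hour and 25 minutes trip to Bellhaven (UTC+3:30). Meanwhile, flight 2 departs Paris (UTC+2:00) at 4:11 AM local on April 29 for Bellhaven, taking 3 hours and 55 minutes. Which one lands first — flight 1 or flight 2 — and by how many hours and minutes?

Flight 1 in UTC: 7:55 AM − 10:30 = 9:25 PM on Apr 28.
+1 hour and 25 minutes → arrive 10:50 PM UTC on Apr 28.
Flight 2 in UTC: 4:11 AM − 2:00 = 2:11 AM on Apr 29.
+3 hours 55 minutes → arrive 6:06 AM UTC on Apr 29.
Flight 1 lands earlier by 7 hours 16 minutes.

the first, by 7 hours 16 minutes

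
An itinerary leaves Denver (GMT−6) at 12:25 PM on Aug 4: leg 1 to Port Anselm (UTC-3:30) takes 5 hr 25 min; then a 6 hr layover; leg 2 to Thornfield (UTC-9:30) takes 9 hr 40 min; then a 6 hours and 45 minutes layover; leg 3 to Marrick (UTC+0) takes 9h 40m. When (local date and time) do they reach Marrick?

Convert departure to UTC: 12:25 PM + 6:00 = 6:25 PM UTC on Aug 4.
Add 5 hours and 25 minutes leg 1 → 11:50 PM UTC.
Add 6 hours layover in Port Anselm → 5:50 AM UTC (Aug 5).
Add 9 hours 40 minutes leg 2 → 3:30 PM UTC.
Add 6 hours and 45 minutes layover in Thornfield → 10:15 PM UTC.
Add 9 hours 40 minutes leg 3 → 7:55 AM UTC (Aug 6).
Marrick is UTC+0, so local arrival is the same: 7:55 AM on Aug 6.

7:55 AM on August 6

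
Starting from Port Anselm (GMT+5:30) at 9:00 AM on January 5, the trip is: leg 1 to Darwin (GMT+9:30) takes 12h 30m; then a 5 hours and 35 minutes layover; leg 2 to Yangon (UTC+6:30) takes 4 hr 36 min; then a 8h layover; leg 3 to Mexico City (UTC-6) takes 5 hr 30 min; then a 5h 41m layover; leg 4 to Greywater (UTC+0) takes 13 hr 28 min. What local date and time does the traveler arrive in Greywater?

Convert departure to UTC: 9:00 AM − 5:30 = 3:30 AM UTC on Jan 5.
Add 12 hours 30 minutes leg 1 → 4:00 PM UTC.
Add 5 hours and 35 minutes layover in Darwin → 9:35 PM UTC.
Add 4 hours 36 minutes leg 2 → 2:11 AM UTC (Jan 6).
Add 8 hours layover in Yangon → 10:11 AM UTC.
Add 5 hours and 30 minutes leg 3 → 3:41 PM UTC.
Add 5 hours and 41 minutes layover in Mexico City → 9:22 PM UTC.
Add 13 hours 28 minutes leg 4 → 10:50 AM UTC (Jan 7).
Greywater is UTC+0, so local arrival is the same: 10:50 AM on Jan 7.

10:50 AM on January 7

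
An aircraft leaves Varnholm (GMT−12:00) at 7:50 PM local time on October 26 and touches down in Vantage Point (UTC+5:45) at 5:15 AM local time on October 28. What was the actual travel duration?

15 hours 40 minutes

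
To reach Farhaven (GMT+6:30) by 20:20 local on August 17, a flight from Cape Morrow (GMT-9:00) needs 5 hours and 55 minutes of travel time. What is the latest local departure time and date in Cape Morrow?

22:55 on August 16

Target arrival in UTC: 20:20 − 6:30 = 13:50 on Aug 17.
Subtract 5 hours and 55 minutes → departure 07:55 UTC on Aug 17.
Cape Morrow is UTC−9:00: 07:55 − 9:00 = 22:55 on Aug 16.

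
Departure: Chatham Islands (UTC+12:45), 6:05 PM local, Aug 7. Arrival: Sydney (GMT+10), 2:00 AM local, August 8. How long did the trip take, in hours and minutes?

Departure in UTC: 6:05 PM − 12:45 = 5:20 AM on Aug 7.
Arrival in UTC: 2:00 AM − 10:00 = 4:00 PM on Aug 7.
Elapsed = 4:00 PM − 5:20 AM = 10 hours 40 minutes.

10 hours 40 minutes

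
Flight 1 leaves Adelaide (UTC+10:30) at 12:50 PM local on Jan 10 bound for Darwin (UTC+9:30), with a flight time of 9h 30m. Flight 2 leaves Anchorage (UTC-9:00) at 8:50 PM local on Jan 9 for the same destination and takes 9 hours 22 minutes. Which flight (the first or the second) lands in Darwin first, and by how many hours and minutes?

the first, by 3 hours 22 minutes

Flight 1 in UTC: 12:50 PM − 10:30 = 2:20 AM on Jan 10.
+9 hours 30 minutes → arrive 11:50 AM UTC on Jan 10.
Flight 2 in UTC: 8:50 PM + 9:00 = 5:50 AM on Jan 10.
+9 hours 22 minutes → arrive 3:12 PM UTC on Jan 10.
Flight 1 lands earlier by 3 hours 22 minutes.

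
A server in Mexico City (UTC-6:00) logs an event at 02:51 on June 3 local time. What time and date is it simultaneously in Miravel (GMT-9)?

23:51 on June 2

In UTC: 02:51 + 6:00 = 08:51 on Jun 3.
Miravel is UTC−9:00: 08:51 − 9:00 = 23:51 on Jun 2.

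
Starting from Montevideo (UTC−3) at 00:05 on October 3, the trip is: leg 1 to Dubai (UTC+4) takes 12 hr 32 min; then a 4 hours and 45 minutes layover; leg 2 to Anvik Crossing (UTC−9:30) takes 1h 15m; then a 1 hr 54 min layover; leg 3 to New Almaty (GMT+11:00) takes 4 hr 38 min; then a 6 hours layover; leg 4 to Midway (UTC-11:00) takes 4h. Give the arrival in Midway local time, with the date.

Convert departure to UTC: 00:05 + 3:00 = 03:05 UTC on Oct 3.
Add 12 hours and 32 minutes leg 1 → 15:37 UTC.
Add 4 hours 45 minutes layover in Dubai → 20:22 UTC.
Add 1 hour 15 minutes leg 2 → 21:37 UTC.
Add 1 hour and 54 minutes layover in Anvik Crossing → 23:31 UTC.
Add 4 hours and 38 minutes leg 3 → 04:09 UTC (Oct 4).
Add 6 hours layover in New Almaty → 10:09 UTC.
Add 4 hours leg 4 → 14:09 UTC.
Midway is UTC−11:00, so local arrival = 14:09 − 11:00 = 03:09 on Oct 4.

03:09 on October 4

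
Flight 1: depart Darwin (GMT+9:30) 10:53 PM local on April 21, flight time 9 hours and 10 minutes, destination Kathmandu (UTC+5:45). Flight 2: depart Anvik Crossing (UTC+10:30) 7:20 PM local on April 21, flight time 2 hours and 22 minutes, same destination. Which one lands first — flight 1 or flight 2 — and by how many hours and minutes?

Flight 1 in UTC: 10:53 PM − 9:30 = 1:23 PM on Apr 21.
+9 hours 10 minutes → arrive 10:33 PM UTC on Apr 21.
Flight 2 in UTC: 7:20 PM − 10:30 = 8:50 AM on Apr 21.
+2 hours and 22 minutes → arrive 11:12 AM UTC on Apr 21.
Flight 2 lands earlier by 11 hours 21 minutes.

the second, by 11 hours 21 minutes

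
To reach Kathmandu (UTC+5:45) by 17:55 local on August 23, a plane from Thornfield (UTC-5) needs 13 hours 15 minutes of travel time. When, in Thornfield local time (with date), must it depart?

17:55 on August 22

Target arrival in UTC: 17:55 − 5:45 = 12:10 on Aug 23.
Subtract 13 hours 15 minutes → departure 22:55 UTC on Aug 22.
Thornfield is UTC−5:00: 22:55 − 5:00 = 17:55 on Aug 22.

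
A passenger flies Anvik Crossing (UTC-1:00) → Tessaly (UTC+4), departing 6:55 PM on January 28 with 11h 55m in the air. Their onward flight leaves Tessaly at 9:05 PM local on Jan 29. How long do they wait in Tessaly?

9 hours 15 minutes

Convert departure to UTC: 6:55 PM + 1:00 = 7:55 PM UTC on Jan 28.
Add 11 hours and 55 minutes flight time → 7:50 AM UTC (Jan 29).
Tessaly is UTC+4:00, so local arrival = 7:50 AM + 4:00 = 11:50 AM on Jan 29.
Layover = 9:05 PM − 11:50 AM = 9 hours 15 minutes.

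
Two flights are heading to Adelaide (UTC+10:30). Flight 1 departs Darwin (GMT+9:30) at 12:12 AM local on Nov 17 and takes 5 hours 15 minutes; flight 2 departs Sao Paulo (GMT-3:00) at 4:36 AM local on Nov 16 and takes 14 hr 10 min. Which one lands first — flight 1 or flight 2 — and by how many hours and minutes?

the first, by 1 hour 49 minutes

Flight 1 in UTC: 12:12 AM − 9:30 = 2:42 PM on Nov 16.
+5 hours 15 minutes → arrive 7:57 PM UTC on Nov 16.
Flight 2 in UTC: 4:36 AM + 3:00 = 7:36 AM on Nov 16.
+14 hours and 10 minutes → arrive 9:46 PM UTC on Nov 16.
Flight 1 lands earlier by 1 hour 49 minutes.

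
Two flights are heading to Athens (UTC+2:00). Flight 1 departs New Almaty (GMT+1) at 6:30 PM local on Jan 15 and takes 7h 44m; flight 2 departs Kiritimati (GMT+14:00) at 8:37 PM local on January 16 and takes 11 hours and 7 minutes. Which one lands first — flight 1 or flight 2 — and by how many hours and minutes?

Flight 1 in UTC: 6:30 PM − 1:00 = 5:30 PM on Jan 15.
+7 hours and 44 minutes → arrive 1:14 AM UTC on Jan 16.
Flight 2 in UTC: 8:37 PM − 14:00 = 6:37 AM on Jan 16.
+11 hours and 7 minutes → arrive 5:44 PM UTC on Jan 16.
Flight 1 lands earlier by 16 hours 30 minutes.

the first, by 16 hours 30 minutes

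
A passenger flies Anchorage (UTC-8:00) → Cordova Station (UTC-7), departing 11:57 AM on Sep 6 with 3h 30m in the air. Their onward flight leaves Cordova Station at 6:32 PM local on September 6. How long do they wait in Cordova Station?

2 hours 5 minutes

Convert departure to UTC: 11:57 AM + 8:00 = 7:57 PM UTC on Sep 6.
Add 3 hours and 30 minutes flight time → 11:27 PM UTC.
Cordova Station is UTC−7:00, so local arrival = 11:27 PM − 7:00 = 4:27 PM on Sep 6.
Layover = 6:32 PM − 4:27 PM = 2 hours 5 minutes.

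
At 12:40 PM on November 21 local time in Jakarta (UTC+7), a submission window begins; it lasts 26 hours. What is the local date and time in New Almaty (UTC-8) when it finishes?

11:40 PM on November 21

Convert start to UTC: 12:40 PM − 7:00 = 5:40 AM UTC on Nov 21.
Add 26 hours duration → 7:40 AM UTC (Nov 22).
New Almaty is UTC−8:00, so local end time = 7:40 AM − 8:00 = 11:40 PM on Nov 21.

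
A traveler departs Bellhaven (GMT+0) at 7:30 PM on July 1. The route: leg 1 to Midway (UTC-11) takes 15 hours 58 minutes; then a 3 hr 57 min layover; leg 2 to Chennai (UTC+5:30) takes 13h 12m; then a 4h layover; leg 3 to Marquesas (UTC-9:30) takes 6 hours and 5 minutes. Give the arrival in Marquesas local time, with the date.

5:12 AM on July 3

Bellhaven is at UTC+0, so departure is already 7:30 PM UTC on Jul 1.
Add 15 hours and 58 minutes leg 1 → 11:28 AM UTC (Jul 2).
Add 3 hours 57 minutes layover in Midway → 3:25 PM UTC.
Add 13 hours 12 minutes leg 2 → 4:37 AM UTC (Jul 3).
Add 4 hours layover in Chennai → 8:37 AM UTC.
Add 6 hours and 5 minutes leg 3 → 2:42 PM UTC.
Marquesas is UTC−9:30, so local arrival = 2:42 PM − 9:30 = 5:12 AM on Jul 3.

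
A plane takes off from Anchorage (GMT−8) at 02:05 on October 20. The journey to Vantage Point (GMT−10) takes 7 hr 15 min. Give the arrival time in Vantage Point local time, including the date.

Convert departure to UTC: 02:05 + 8:00 = 10:05 UTC on Oct 20.
Add 7 hours 15 minutes travel time → 17:20 UTC.
Vantage Point is UTC−10:00, so local arrival = 17:20 − 10:00 = 07:20 on Oct 20.

07:20 on Oct 20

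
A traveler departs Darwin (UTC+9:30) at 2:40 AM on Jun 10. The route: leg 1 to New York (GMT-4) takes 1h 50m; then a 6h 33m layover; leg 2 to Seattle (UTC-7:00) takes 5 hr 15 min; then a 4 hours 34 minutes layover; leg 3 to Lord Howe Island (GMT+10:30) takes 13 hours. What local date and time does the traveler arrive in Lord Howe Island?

Convert departure to UTC: 2:40 AM − 9:30 = 5:10 PM UTC on Jun 9.
Add 1 hour and 50 minutes leg 1 → 7:00 PM UTC.
Add 6 hours and 33 minutes layover in New York → 1:33 AM UTC (Jun 10).
Add 5 hours 15 minutes leg 2 → 6:48 AM UTC.
Add 4 hours and 34 minutes layover in Seattle → 11:22 AM UTC.
Add 13 hours leg 3 → 12:22 AM UTC (Jun 11).
Lord Howe Island is UTC+10:30, so local arrival = 12:22 AM + 10:30 = 10:52 AM on Jun 11.

10:52 AM on Jun 11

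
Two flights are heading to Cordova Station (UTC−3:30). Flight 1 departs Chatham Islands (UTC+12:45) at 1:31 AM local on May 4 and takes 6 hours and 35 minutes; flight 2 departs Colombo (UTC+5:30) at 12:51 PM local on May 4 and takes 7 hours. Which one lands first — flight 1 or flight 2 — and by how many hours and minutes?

the first, by 19 hours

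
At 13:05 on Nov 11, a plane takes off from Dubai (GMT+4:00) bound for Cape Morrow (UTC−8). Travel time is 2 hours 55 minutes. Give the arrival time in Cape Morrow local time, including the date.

Cape Morrow is 12:00 behind Dubai.
After 2 hours 55 minutes it is 16:00 in Dubai.
Shift by the zone difference: 16:00 − 12:00 = 04:00 on Nov 11 in Cape Morrow.

04:00 on November 11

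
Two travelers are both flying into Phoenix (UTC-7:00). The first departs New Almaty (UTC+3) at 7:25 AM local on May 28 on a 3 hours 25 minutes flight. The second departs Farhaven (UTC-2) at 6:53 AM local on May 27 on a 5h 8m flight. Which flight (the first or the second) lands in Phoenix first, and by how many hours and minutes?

Flight 1 in UTC: 7:25 AM − 3:00 = 4:25 AM on May 28.
+3 hours and 25 minutes → arrive 7:50 AM UTC on May 28.
Flight 2 in UTC: 6:53 AM + 2:00 = 8:53 AM on May 27.
+5 hours and 8 minutes → arrive 2:01 PM UTC on May 27.
Flight 2 lands earlier by 17 hours 49 minutes.

the second, by 17 hours 49 minutes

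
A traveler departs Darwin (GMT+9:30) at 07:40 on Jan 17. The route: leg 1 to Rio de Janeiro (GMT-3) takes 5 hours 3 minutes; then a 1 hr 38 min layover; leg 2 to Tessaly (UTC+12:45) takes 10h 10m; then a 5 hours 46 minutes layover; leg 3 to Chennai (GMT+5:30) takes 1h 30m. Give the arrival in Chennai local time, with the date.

03:47 on Jan 18

Convert departure to UTC: 07:40 − 9:30 = 22:10 UTC on Jan 16.
Add 5 hours 3 minutes leg 1 → 03:13 UTC (Jan 17).
Add 1 hour and 38 minutes layover in Rio de Janeiro → 04:51 UTC.
Add 10 hours and 10 minutes leg 2 → 15:01 UTC.
Add 5 hours and 46 minutes layover in Tessaly → 20:47 UTC.
Add 1 hour 30 minutes leg 3 → 22:17 UTC.
Chennai is UTC+5:30, so local arrival = 22:17 + 5:30 = 03:47 on Jan 18.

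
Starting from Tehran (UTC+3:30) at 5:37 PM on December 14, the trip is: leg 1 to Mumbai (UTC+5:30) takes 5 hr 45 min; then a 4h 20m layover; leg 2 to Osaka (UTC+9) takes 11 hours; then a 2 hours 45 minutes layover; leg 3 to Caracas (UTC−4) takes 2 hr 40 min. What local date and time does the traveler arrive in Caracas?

Convert departure to UTC: 5:37 PM − 3:30 = 2:07 PM UTC on Dec 14.
Add 5 hours 45 minutes leg 1 → 7:52 PM UTC.
Add 4 hours and 20 minutes layover in Mumbai → 12:12 AM UTC (Dec 15).
Add 11 hours leg 2 → 11:12 AM UTC.
Add 2 hours and 45 minutes layover in Osaka → 1:57 PM UTC.
Add 2 hours and 40 minutes leg 3 → 4:37 PM UTC.
Caracas is UTC−4:00, so local arrival = 4:37 PM − 4:00 = 12:37 PM on Dec 15.

12:37 PM on December 15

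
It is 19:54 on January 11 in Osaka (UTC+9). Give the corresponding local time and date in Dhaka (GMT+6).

16:54 on January 11

In UTC: 19:54 − 9:00 = 10:54 on Jan 11.
Dhaka is UTC+6:00: 10:54 + 6:00 = 16:54 on Jan 11.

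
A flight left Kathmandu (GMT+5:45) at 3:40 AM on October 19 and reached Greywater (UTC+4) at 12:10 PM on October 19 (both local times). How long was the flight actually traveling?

10 hours 15 minutes

Departure in UTC: 3:40 AM − 5:45 = 9:55 PM on Oct 18.
Arrival in UTC: 12:10 PM − 4:00 = 8:10 AM on Oct 19.
Elapsed = 8:10 AM − 9:55 PM (+1 day) = 10 hours 15 minutes.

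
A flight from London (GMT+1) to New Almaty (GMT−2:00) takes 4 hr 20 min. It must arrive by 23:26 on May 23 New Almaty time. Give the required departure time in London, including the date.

Target arrival in UTC: 23:26 + 2:00 = 01:26 on May 24.
Subtract 4 hours and 20 minutes → departure 21:06 UTC on May 23.
London is UTC+1:00: 21:06 + 1:00 = 22:06 on May 23.

22:06 on May 23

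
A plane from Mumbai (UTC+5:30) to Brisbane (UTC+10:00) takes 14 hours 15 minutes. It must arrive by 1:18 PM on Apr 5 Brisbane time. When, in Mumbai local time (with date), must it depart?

Target arrival in UTC: 1:18 PM − 10:00 = 3:18 AM on Apr 5.
Subtract 14 hours and 15 minutes → departure 1:03 PM UTC on Apr 4.
Mumbai is UTC+5:30: 1:03 PM + 5:30 = 6:33 PM on Apr 4.

6:33 PM on April 4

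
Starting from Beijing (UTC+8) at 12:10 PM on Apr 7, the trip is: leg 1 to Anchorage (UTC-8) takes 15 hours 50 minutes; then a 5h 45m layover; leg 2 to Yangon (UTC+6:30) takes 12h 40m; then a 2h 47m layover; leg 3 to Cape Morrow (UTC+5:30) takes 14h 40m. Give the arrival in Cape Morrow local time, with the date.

Convert departure to UTC: 12:10 PM − 8:00 = 4:10 AM UTC on Apr 7.
Add 15 hours and 50 minutes leg 1 → 8:00 PM UTC.
Add 5 hours 45 minutes layover in Anchorage → 1:45 AM UTC (Apr 8).
Add 12 hours and 40 minutes leg 2 → 2:25 PM UTC.
Add 2 hours 47 minutes layover in Yangon → 5:12 PM UTC.
Add 14 hours 40 minutes leg 3 → 7:52 AM UTC (Apr 9).
Cape Morrow is UTC+5:30, so local arrival = 7:52 AM + 5:30 = 1:22 PM on Apr 9.

1:22 PM on April 9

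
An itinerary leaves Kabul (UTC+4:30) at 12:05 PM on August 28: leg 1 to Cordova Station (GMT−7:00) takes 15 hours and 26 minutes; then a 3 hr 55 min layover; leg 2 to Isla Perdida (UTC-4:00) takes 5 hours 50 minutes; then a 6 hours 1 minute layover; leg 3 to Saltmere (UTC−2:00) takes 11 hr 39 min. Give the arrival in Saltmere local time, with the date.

Convert departure to UTC: 12:05 PM − 4:30 = 7:35 AM UTC on Aug 28.
Add 15 hours and 26 minutes leg 1 → 11:01 PM UTC.
Add 3 hours and 55 minutes layover in Cordova Station → 2:56 AM UTC (Aug 29).
Add 5 hours 50 minutes leg 2 → 8:46 AM UTC.
Add 6 hours 1 minute layover in Isla Perdida → 2:47 PM UTC.
Add 11 hours 39 minutes leg 3 → 2:26 AM UTC (Aug 30).
Saltmere is UTC−2:00, so local arrival = 2:26 AM − 2:00 = 12:26 AM on Aug 30.

12:26 AM on Aug 30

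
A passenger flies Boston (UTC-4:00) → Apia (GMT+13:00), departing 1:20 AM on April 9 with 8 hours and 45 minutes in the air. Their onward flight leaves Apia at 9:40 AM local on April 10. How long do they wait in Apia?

Convert departure to UTC: 1:20 AM + 4:00 = 5:20 AM UTC on Apr 9.
Add 8 hours and 45 minutes flight time → 2:05 PM UTC.
Apia is UTC+13:00, so local arrival = 2:05 PM + 13:00 = 3:05 AM on Apr 10.
Layover = 9:40 AM − 3:05 AM = 6 hours 35 minutes.

6 hours 35 minutes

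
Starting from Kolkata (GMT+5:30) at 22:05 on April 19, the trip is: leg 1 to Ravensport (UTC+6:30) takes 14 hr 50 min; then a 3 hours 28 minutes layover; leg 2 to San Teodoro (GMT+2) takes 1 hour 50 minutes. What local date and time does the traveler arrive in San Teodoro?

Convert departure to UTC: 22:05 − 5:30 = 16:35 UTC on Apr 19.
Add 14 hours 50 minutes leg 1 → 07:25 UTC (Apr 20).
Add 3 hours and 28 minutes layover in Ravensport → 10:53 UTC.
Add 1 hour and 50 minutes leg 2 → 12:43 UTC.
San Teodoro is UTC+2:00, so local arrival = 12:43 + 2:00 = 14:43 on Apr 20.

14:43 on Apr 20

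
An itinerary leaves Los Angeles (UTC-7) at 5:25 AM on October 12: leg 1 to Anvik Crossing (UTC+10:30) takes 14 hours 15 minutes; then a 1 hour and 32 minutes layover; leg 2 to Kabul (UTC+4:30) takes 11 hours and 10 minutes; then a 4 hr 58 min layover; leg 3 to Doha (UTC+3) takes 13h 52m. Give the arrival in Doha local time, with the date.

1:12 PM on Oct 14

Convert departure to UTC: 5:25 AM + 7:00 = 12:25 PM UTC on Oct 12.
Add 14 hours 15 minutes leg 1 → 2:40 AM UTC (Oct 13).
Add 1 hour 32 minutes layover in Anvik Crossing → 4:12 AM UTC.
Add 11 hours 10 minutes leg 2 → 3:22 PM UTC.
Add 4 hours and 58 minutes layover in Kabul → 8:20 PM UTC.
Add 13 hours 52 minutes leg 3 → 10:12 AM UTC (Oct 14).
Doha is UTC+3:00, so local arrival = 10:12 AM + 3:00 = 1:12 PM on Oct 14.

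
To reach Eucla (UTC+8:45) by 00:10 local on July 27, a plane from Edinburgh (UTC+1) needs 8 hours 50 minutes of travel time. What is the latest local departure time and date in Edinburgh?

07:35 on July 26

Target arrival in UTC: 00:10 − 8:45 = 15:25 on Jul 26.
Subtract 8 hours and 50 minutes → departure 06:35 UTC on Jul 26.
Edinburgh is UTC+1:00: 06:35 + 1:00 = 07:35 on Jul 26.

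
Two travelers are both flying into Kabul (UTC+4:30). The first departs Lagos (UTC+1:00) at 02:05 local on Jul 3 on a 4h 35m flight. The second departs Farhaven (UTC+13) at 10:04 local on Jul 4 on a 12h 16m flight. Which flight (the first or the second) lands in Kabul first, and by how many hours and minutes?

the first, by 27 hours 40 minutes

Flight 1 in UTC: 02:05 − 1:00 = 01:05 on Jul 3.
+4 hours and 35 minutes → arrive 05:40 UTC on Jul 3.
Flight 2 in UTC: 10:04 − 13:00 = 21:04 on Jul 3.
+12 hours and 16 minutes → arrive 09:20 UTC on Jul 4.
Flight 1 lands earlier by 27 hours 40 minutes.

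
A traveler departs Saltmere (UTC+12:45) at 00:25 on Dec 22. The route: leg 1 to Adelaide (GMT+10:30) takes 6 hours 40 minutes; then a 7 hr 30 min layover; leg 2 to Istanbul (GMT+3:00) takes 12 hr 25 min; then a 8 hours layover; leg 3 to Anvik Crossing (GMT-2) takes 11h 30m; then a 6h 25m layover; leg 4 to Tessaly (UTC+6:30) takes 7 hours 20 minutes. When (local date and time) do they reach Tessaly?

Convert departure to UTC: 00:25 − 12:45 = 11:40 UTC on Dec 21.
Add 6 hours and 40 minutes leg 1 → 18:20 UTC.
Add 7 hours and 30 minutes layover in Adelaide → 01:50 UTC (Dec 22).
Add 12 hours 25 minutes leg 2 → 14:15 UTC.
Add 8 hours layover in Istanbul → 22:15 UTC.
Add 11 hours 30 minutes leg 3 → 09:45 UTC (Dec 23).
Add 6 hours 25 minutes layover in Anvik Crossing → 16:10 UTC.
Add 7 hours and 20 minutes leg 4 → 23:30 UTC.
Tessaly is UTC+6:30, so local arrival = 23:30 + 6:30 = 06:00 on Dec 24.

06:00 on December 24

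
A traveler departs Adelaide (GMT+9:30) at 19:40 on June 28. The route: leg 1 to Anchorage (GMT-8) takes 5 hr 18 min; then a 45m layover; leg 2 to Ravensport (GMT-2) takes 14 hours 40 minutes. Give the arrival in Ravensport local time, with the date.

04:53 on Jun 29

Convert departure to UTC: 19:40 − 9:30 = 10:10 UTC on Jun 28.
Add 5 hours and 18 minutes leg 1 → 15:28 UTC.
Add 45 minutes layover in Anchorage → 16:13 UTC.
Add 14 hours and 40 minutes leg 2 → 06:53 UTC (Jun 29).
Ravensport is UTC−2:00, so local arrival = 06:53 − 2:00 = 04:53 on Jun 29.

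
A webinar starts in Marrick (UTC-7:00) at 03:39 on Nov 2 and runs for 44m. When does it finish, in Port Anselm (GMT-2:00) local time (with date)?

Convert start to UTC: 03:39 + 7:00 = 10:39 UTC on Nov 2.
Add 44 minutes duration → 11:23 UTC.
Port Anselm is UTC−2:00, so local end time = 11:23 − 2:00 = 09:23 on Nov 2.

09:23 on Nov 2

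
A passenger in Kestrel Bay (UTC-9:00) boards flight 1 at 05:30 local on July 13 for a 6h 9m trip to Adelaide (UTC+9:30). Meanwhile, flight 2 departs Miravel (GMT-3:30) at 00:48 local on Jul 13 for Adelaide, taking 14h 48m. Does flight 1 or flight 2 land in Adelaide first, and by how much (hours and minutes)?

Flight 1 in UTC: 05:30 + 9:00 = 14:30 on Jul 13.
+6 hours 9 minutes → arrive 20:39 UTC on Jul 13.
Flight 2 in UTC: 00:48 + 3:30 = 04:18 on Jul 13.
+14 hours 48 minutes → arrive 19:06 UTC on Jul 13.
Flight 2 lands earlier by 1 hour 33 minutes.

the second, by 1 hour 33 minutes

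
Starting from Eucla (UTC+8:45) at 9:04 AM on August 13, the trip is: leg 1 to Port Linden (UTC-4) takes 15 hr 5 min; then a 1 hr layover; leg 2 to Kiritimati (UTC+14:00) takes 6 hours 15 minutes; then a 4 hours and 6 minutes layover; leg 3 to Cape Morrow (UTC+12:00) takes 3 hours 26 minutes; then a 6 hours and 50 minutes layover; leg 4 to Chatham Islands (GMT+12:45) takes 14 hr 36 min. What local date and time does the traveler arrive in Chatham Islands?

Convert departure to UTC: 9:04 AM − 8:45 = 12:19 AM UTC on Aug 13.
Add 15 hours 5 minutes leg 1 → 3:24 PM UTC.
Add 1 hour layover in Port Linden → 4:24 PM UTC.
Add 6 hours and 15 minutes leg 2 → 10:39 PM UTC.
Add 4 hours 6 minutes layover in Kiritimati → 2:45 AM UTC (Aug 14).
Add 3 hours 26 minutes leg 3 → 6:11 AM UTC.
Add 6 hours 50 minutes layover in Cape Morrow → 1:01 PM UTC.
Add 14 hours and 36 minutes leg 4 → 3:37 AM UTC (Aug 15).
Chatham Islands is UTC+12:45, so local arrival = 3:37 AM + 12:45 = 4:22 PM on Aug 15.

4:22 PM on Aug 15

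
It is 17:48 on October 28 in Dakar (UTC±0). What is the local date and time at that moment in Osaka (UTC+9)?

Osaka is 9:00 ahead of Dakar.
Shift by the zone difference: 17:48 + 9:00 = 02:48 on Oct 29 in Osaka.

02:48 on Oct 29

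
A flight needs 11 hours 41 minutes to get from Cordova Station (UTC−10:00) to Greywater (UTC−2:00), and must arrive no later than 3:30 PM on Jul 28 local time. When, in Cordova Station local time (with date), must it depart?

Target arrival in UTC: 3:30 PM + 2:00 = 5:30 PM on Jul 28.
Subtract 11 hours and 41 minutes → departure 5:49 AM UTC on Jul 28.
Cordova Station is UTC−10:00: 5:49 AM − 10:00 = 7:49 PM on Jul 27.

7:49 PM on July 27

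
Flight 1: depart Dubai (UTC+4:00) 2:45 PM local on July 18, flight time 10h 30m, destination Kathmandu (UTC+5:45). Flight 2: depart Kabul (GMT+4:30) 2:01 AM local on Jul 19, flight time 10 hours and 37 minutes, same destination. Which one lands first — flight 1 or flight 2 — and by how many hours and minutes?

Flight 1 in UTC: 2:45 PM − 4:00 = 10:45 AM on Jul 18.
+10 hours 30 minutes → arrive 9:15 PM UTC on Jul 18.
Flight 2 in UTC: 2:01 AM − 4:30 = 9:31 PM on Jul 18.
+10 hours and 37 minutes → arrive 8:08 AM UTC on Jul 19.
Flight 1 lands earlier by 10 hours 53 minutes.

the first, by 10 hours 53 minutes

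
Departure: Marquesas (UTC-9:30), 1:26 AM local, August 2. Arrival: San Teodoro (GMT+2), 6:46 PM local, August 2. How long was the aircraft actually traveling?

Departure in UTC: 1:26 AM + 9:30 = 10:56 AM on Aug 2.
Arrival in UTC: 6:46 PM − 2:00 = 4:46 PM on Aug 2.
Elapsed = 4:46 PM − 10:56 AM = 5 hours 50 minutes.

5 hours 50 minutes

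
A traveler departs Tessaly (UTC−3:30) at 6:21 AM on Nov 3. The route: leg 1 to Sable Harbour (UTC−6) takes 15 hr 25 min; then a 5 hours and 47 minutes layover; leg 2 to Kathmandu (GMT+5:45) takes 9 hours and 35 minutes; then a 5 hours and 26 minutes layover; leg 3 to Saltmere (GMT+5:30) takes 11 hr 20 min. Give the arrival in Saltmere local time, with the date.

2:54 PM on November 5

Convert departure to UTC: 6:21 AM + 3:30 = 9:51 AM UTC on Nov 3.
Add 15 hours and 25 minutes leg 1 → 1:16 AM UTC (Nov 4).
Add 5 hours 47 minutes layover in Sable Harbour → 7:03 AM UTC.
Add 9 hours 35 minutes leg 2 → 4:38 PM UTC.
Add 5 hours and 26 minutes layover in Kathmandu → 10:04 PM UTC.
Add 11 hours and 20 minutes leg 3 → 9:24 AM UTC (Nov 5).
Saltmere is UTC+5:30, so local arrival = 9:24 AM + 5:30 = 2:54 PM on Nov 5.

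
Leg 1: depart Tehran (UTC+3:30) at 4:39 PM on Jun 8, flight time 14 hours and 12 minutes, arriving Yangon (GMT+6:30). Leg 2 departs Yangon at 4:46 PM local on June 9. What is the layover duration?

6 hours 55 minutes

Convert departure to UTC: 4:39 PM − 3:30 = 1:09 PM UTC on Jun 8.
Add 14 hours 12 minutes flight time → 3:21 AM UTC (Jun 9).
Yangon is UTC+6:30, so local arrival = 3:21 AM + 6:30 = 9:51 AM on Jun 9.
Layover = 4:46 PM − 9:51 AM = 6 hours 55 minutes.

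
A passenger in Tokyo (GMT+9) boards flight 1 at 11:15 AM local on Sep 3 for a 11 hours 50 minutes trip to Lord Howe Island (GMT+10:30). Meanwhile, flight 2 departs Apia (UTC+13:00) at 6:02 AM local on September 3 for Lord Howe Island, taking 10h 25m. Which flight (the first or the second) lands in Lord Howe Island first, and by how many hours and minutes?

the second, by 10 hours 38 minutes

Flight 1 in UTC: 11:15 AM − 9:00 = 2:15 AM on Sep 3.
+11 hours and 50 minutes → arrive 2:05 PM UTC on Sep 3.
Flight 2 in UTC: 6:02 AM − 13:00 = 5:02 PM on Sep 2.
+10 hours and 25 minutes → arrive 3:27 AM UTC on Sep 3.
Flight 2 lands earlier by 10 hours 38 minutes.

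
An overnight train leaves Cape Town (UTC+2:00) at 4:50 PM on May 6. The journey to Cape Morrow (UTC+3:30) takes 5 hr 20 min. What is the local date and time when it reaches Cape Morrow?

Cape Morrow is 1:30 ahead of Cape Town.
After 5 hours and 20 minutes it is 10:10 PM in Cape Town.
Shift by the zone difference: 10:10 PM + 1:30 = 11:40 PM on May 6 in Cape Morrow.

11:40 PM on May 6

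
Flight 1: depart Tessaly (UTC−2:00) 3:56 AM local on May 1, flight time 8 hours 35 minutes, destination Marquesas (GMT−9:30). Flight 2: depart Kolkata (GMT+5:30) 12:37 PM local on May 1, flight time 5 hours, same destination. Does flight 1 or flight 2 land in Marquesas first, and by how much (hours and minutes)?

the second, by 2 hours 24 minutes

Flight 1 in UTC: 3:56 AM + 2:00 = 5:56 AM on May 1.
+8 hours 35 minutes → arrive 2:31 PM UTC on May 1.
Flight 2 in UTC: 12:37 PM − 5:30 = 7:07 AM on May 1.
+5 hours → arrive 12:07 PM UTC on May 1.
Flight 2 lands earlier by 2 hours 24 minutes.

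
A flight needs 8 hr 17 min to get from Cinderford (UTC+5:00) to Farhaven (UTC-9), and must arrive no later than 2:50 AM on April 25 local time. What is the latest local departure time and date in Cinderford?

Target arrival in UTC: 2:50 AM + 9:00 = 11:50 AM on Apr 25.
Subtract 8 hours and 17 minutes → departure 3:33 AM UTC on Apr 25.
Cinderford is UTC+5:00: 3:33 AM + 5:00 = 8:33 AM on Apr 25.

8:33 AM on April 25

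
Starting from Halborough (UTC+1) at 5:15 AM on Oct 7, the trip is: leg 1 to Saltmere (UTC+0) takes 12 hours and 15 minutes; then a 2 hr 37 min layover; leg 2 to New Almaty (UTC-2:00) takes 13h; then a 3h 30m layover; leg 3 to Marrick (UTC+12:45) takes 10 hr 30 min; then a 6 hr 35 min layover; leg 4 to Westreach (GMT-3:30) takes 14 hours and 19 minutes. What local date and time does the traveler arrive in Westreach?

Convert departure to UTC: 5:15 AM − 1:00 = 4:15 AM UTC on Oct 7.
Add 12 hours and 15 minutes leg 1 → 4:30 PM UTC.
Add 2 hours 37 minutes layover in Saltmere → 7:07 PM UTC.
Add 13 hours leg 2 → 8:07 AM UTC (Oct 8).
Add 3 hours and 30 minutes layover in New Almaty → 11:37 AM UTC.
Add 10 hours and 30 minutes leg 3 → 10:07 PM UTC.
Add 6 hours and 35 minutes layover in Marrick → 4:42 AM UTC (Oct 9).
Add 14 hours 19 minutes leg 4 → 7:01 PM UTC.
Westreach is UTC−3:30, so local arrival = 7:01 PM − 3:30 = 3:31 PM on Oct 9.

3:31 PM on October 9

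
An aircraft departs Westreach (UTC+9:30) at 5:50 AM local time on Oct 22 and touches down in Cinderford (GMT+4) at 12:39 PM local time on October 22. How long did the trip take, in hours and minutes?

Cinderford is 5:30 behind Westreach.
Clock-face elapsed time (ignoring zones) is 6 hours 49 minutes.
Actual elapsed = 6 hours 49 minutes + 5:30 = 12 hours 19 minutes.

12 hours 19 minutes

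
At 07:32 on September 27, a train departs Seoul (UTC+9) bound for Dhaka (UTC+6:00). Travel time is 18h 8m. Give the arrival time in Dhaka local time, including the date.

22:40 on Sep 27

Convert departure to UTC: 07:32 − 9:00 = 22:32 UTC on Sep 26.
Add 18 hours 8 minutes travel time → 16:40 UTC (Sep 27).
Dhaka is UTC+6:00, so local arrival = 16:40 + 6:00 = 22:40 on Sep 27.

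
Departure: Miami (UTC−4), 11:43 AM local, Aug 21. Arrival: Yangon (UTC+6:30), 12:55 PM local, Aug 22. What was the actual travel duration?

14 hours 42 minutes

Yangon is 10:30 ahead of Miami.
Clock-face elapsed time (ignoring zones) is 25 hours 12 minutes.
Actual elapsed = 25 hours 12 minutes − 10:30 = 14 hours 42 minutes.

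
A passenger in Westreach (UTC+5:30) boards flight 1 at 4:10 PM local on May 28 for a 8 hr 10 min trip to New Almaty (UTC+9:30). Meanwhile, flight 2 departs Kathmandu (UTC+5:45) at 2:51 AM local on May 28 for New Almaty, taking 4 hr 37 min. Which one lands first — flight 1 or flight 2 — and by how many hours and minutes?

the second, by 17 hours 7 minutes

Flight 1 in UTC: 4:10 PM − 5:30 = 10:40 AM on May 28.
+8 hours 10 minutes → arrive 6:50 PM UTC on May 28.
Flight 2 in UTC: 2:51 AM − 5:45 = 9:06 PM on May 27.
+4 hours and 37 minutes → arrive 1:43 AM UTC on May 28.
Flight 2 lands earlier by 17 hours 7 minutes.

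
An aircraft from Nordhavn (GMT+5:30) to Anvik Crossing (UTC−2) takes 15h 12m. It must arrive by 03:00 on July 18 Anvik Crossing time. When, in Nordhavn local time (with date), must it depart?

Target arrival in UTC: 03:00 + 2:00 = 05:00 on Jul 18.
Subtract 15 hours 12 minutes → departure 13:48 UTC on Jul 17.
Nordhavn is UTC+5:30: 13:48 + 5:30 = 19:18 on Jul 17.

19:18 on July 17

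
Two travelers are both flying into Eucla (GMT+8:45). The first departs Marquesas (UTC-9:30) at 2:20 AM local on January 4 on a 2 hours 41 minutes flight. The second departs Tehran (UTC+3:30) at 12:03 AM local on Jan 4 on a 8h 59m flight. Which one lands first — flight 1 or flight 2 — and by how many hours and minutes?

the second, by 8 hours 59 minutes

Flight 1 in UTC: 2:20 AM + 9:30 = 11:50 AM on Jan 4.
+2 hours and 41 minutes → arrive 2:31 PM UTC on Jan 4.
Flight 2 in UTC: 12:03 AM − 3:30 = 8:33 PM on Jan 3.
+8 hours and 59 minutes → arrive 5:32 AM UTC on Jan 4.
Flight 2 lands earlier by 8 hours 59 minutes.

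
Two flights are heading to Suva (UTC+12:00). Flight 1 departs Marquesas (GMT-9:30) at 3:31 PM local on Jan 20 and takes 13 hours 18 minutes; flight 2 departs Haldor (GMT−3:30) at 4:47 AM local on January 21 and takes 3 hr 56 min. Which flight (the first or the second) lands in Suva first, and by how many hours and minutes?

Flight 1 in UTC: 3:31 PM + 9:30 = 1:01 AM on Jan 21.
+13 hours 18 minutes → arrive 2:19 PM UTC on Jan 21.
Flight 2 in UTC: 4:47 AM + 3:30 = 8:17 AM on Jan 21.
+3 hours 56 minutes → arrive 12:13 PM UTC on Jan 21.
Flight 2 lands earlier by 2 hours 6 minutes.

the second, by 2 hours 6 minutes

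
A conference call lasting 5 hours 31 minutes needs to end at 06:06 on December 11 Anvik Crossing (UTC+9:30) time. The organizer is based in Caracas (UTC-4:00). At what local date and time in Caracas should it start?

11:05 on December 10

Target end time in UTC: 06:06 − 9:30 = 20:36 on Dec 10.
Subtract 5 hours 31 minutes → start 15:05 UTC on Dec 10.
Caracas is UTC−4:00: 15:05 − 4:00 = 11:05 on Dec 10.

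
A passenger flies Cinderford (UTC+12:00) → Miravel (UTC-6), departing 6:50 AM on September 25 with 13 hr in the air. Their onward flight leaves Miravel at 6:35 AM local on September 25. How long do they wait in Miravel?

Convert departure to UTC: 6:50 AM − 12:00 = 6:50 PM UTC on Sep 24.
Add 13 hours flight time → 7:50 AM UTC (Sep 25).
Miravel is UTC−6:00, so local arrival = 7:50 AM − 6:00 = 1:50 AM on Sep 25.
Layover = 6:35 AM − 1:50 AM = 4 hours 45 minutes.

4 hours 45 minutes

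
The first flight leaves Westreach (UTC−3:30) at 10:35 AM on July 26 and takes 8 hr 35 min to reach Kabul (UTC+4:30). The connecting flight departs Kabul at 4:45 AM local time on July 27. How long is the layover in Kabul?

1 hour 35 minutes

Convert departure to UTC: 10:35 AM + 3:30 = 2:05 PM UTC on Jul 26.
Add 8 hours and 35 minutes flight time → 10:40 PM UTC.
Kabul is UTC+4:30, so local arrival = 10:40 PM + 4:30 = 3:10 AM on Jul 27.
Layover = 4:45 AM − 3:10 AM = 1 hour 35 minutes.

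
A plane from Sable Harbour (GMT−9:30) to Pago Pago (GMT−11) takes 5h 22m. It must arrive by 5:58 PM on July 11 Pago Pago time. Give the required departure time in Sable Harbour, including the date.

2:06 PM on July 11

Target arrival in UTC: 5:58 PM + 11:00 = 4:58 AM on Jul 12.
Subtract 5 hours and 22 minutes → departure 11:36 PM UTC on Jul 11.
Sable Harbour is UTC−9:30: 11:36 PM − 9:30 = 2:06 PM on Jul 11.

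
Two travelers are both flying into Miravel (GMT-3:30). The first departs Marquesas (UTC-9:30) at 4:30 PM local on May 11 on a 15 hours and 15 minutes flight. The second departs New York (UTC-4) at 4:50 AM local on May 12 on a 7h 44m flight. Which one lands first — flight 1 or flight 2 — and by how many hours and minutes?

Flight 1 in UTC: 4:30 PM + 9:30 = 2:00 AM on May 12.
+15 hours 15 minutes → arrive 5:15 PM UTC on May 12.
Flight 2 in UTC: 4:50 AM + 4:00 = 8:50 AM on May 12.
+7 hours 44 minutes → arrive 4:34 PM UTC on May 12.
Flight 2 lands earlier by 41 minutes.

the second, by 41 minutes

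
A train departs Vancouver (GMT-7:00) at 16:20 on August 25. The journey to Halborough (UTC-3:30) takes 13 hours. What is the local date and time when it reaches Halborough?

Halborough is 3:30 ahead of Vancouver.
After 13 hours it is 05:20 (Aug 26) in Vancouver.
Shift by the zone difference: 05:20 + 3:30 = 08:50 on Aug 26 in Halborough.

08:50 on August 26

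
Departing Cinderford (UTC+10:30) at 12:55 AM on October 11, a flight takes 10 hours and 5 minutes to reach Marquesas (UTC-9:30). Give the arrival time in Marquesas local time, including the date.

Convert departure to UTC: 12:55 AM − 10:30 = 2:25 PM UTC on Oct 10.
Add 10 hours 5 minutes travel time → 12:30 AM UTC (Oct 11).
Marquesas is UTC−9:30, so local arrival = 12:30 AM − 9:30 = 3:00 PM on Oct 10.

3:00 PM on October 10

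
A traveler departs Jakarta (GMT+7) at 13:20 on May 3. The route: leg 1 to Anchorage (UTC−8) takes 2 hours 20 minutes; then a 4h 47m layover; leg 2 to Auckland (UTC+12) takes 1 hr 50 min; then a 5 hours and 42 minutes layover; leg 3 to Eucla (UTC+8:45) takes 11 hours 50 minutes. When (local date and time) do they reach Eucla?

Convert departure to UTC: 13:20 − 7:00 = 06:20 UTC on May 3.
Add 2 hours and 20 minutes leg 1 → 08:40 UTC.
Add 4 hours and 47 minutes layover in Anchorage → 13:27 UTC.
Add 1 hour and 50 minutes leg 2 → 15:17 UTC.
Add 5 hours and 42 minutes layover in Auckland → 20:59 UTC.
Add 11 hours 50 minutes leg 3 → 08:49 UTC (May 4).
Eucla is UTC+8:45, so local arrival = 08:49 + 8:45 = 17:34 on May 4.

17:34 on May 4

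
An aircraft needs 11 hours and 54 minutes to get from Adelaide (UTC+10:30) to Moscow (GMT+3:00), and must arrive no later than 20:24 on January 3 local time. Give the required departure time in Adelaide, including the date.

16:00 on January 3

Target arrival in UTC: 20:24 − 3:00 = 17:24 on Jan 3.
Subtract 11 hours 54 minutes → departure 05:30 UTC on Jan 3.
Adelaide is UTC+10:30: 05:30 + 10:30 = 16:00 on Jan 3.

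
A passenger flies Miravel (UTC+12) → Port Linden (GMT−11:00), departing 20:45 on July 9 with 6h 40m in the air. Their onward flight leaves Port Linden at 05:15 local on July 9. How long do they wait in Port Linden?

50 minutes

Convert departure to UTC: 20:45 − 12:00 = 08:45 UTC on Jul 9.
Add 6 hours and 40 minutes flight time → 15:25 UTC.
Port Linden is UTC−11:00, so local arrival = 15:25 − 11:00 = 04:25 on Jul 9.
Layover = 05:15 − 04:25 = 50 minutes.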